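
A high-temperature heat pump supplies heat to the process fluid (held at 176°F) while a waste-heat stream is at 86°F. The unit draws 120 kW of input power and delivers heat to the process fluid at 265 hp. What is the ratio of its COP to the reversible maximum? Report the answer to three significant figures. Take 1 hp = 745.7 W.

0.233

Converting, Q̇_H = 265.0 hp = 197.6 kW, so COP_actual = Q̇_H/Ẇ = 197.6/120.0 = 1.647.
In absolute terms T_C = 303.15 K and T_H = 353.15 K, so ΔT = 50.00 K.
COP_Carnot = T_H/ΔT = 353.15/50.00 = 7.063.
η_II = COP_actual/COP_Carnot = 1.647/7.063 = 0.2332.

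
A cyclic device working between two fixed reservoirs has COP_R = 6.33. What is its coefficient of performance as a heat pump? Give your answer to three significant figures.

7.33

The first law on one cycle gives Q_H = Q_C + W, so Q_H/W = Q_C/W + 1.
COP_HP = COP_R + 1 = 6.33 + 1 = 7.33.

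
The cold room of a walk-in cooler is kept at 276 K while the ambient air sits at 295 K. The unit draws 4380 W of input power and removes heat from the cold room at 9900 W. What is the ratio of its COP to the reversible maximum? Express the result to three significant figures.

0.156

COP_actual = Q̇_C/Ẇ = 9900/4380 = 2.260.
The reservoir spacing is ΔT = 295 − 276 = 19.00 K.
COP_Carnot = T_C/ΔT = 276.00/19.00 = 14.53.
η_II = COP_actual/COP_Carnot = 2.260/14.53 = 0.1556.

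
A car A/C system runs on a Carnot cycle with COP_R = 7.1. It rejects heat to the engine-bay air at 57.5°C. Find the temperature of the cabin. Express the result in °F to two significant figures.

62 °F

For a Carnot refrigerator COP_R = T_C/(T_H − T_C), so T_C = COP·T_H/(1 + COP).
With T_H = 330.65 K, T_C = 7.1 × 330.65/8.100 = 289.83 K.
Converting, 289.83 K = 62.02°F.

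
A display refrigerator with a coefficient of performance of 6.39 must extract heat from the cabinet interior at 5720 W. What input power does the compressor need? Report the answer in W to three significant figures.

895 W

Ẇ = Q̇_C/COP = 5720/6.39 = 895.1 W.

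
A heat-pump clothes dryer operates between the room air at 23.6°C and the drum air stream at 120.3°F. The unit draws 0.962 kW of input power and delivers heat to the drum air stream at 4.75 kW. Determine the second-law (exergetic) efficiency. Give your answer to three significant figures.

COP_actual = Q̇_H/Ẇ = 4.750/0.9620 = 4.938.
In absolute terms T_C = 296.75 K and T_H = 322.21 K, so ΔT = 25.46 K.
COP_Carnot = T_H/ΔT = 322.21/25.46 = 12.66.
η_II = COP_actual/COP_Carnot = 4.938/12.66 = 0.3901.

0.390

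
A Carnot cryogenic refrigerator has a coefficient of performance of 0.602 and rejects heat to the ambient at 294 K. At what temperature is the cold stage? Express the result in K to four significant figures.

For a Carnot refrigerator COP_R = T_C/(T_H − T_C), so T_C = COP·T_H/(1 + COP).
With T_H = 294.00 K, T_C = 0.602 × 294.00/1.602 = 110.48 K.

110.5 K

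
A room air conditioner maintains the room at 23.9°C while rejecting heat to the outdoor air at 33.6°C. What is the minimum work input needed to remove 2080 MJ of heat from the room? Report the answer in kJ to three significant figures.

In absolute terms T_C = 297.05 K and T_H = 306.75 K, so ΔT = 9.700 K.
The reversible limit is COP_R = T_C/ΔT = 30.62, so W_min = Q_C/COP = Q_C·ΔT/T_C.
W_min = 2080 × 9.700/297.05 = 67.92 MJ = 67920 kJ.

67900 kJ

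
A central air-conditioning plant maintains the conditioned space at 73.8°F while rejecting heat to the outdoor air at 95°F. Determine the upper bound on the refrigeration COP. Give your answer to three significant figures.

25.2

In absolute terms T_C = 296.37 K and T_H = 308.15 K, so ΔT = 11.78 K.
For a reversible cycle, COP_Carnot = T_C/ΔT = 296.37/11.78 = 25.16.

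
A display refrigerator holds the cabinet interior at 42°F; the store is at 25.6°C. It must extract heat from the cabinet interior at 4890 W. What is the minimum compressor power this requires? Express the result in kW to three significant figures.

0.352 kW

In absolute terms T_C = 278.71 K and T_H = 298.75 K, so ΔT = 20.04 K.
COP_Carnot = T_C/ΔT = 278.71/20.04 = 13.90.
Ẇ_min = Q̇/COP_Carnot = 4890/13.90 = 351.7 W = 0.3517 kW.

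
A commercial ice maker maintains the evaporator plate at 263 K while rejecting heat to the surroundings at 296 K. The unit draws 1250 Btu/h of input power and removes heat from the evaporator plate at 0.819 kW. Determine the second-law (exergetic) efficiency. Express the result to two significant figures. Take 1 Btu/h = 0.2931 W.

Converting, Q̇_C = 0.8190 kW = 2794 Btu/h, so COP_actual = Q̇_C/Ẇ = 2794/1250 = 2.235.
The reservoir spacing is ΔT = 296 − 263 = 33.00 K.
COP_Carnot = T_C/ΔT = 263.00/33.00 = 7.970.
η_II = COP_actual/COP_Carnot = 2.235/7.970 = 0.2805.

0.28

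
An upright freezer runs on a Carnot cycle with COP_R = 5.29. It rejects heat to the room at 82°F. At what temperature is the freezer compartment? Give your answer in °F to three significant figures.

-4.12 °F

For a Carnot refrigerator COP_R = T_C/(T_H − T_C), so T_C = COP·T_H/(1 + COP).
With T_H = 300.93 K, T_C = 5.29 × 300.93/6.290 = 253.09 K.
Converting, 253.09 K = -4.12°F.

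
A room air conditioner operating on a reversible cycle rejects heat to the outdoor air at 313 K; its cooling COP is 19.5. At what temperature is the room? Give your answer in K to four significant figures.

297.7 K

For a Carnot refrigerator COP_R = T_C/(T_H − T_C), so T_C = COP·T_H/(1 + COP).
With T_H = 313.00 K, T_C = 19.5 × 313.00/20.50 = 297.73 K.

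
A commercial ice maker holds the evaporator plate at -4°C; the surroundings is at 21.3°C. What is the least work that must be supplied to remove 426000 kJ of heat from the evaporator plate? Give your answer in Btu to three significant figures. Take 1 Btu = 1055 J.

In absolute terms T_C = 269.15 K and T_H = 294.45 K, so ΔT = 25.30 K.
The reversible limit is COP_R = T_C/ΔT = 10.64, so W_min = Q_C/COP = Q_C·ΔT/T_C.
W_min = 426000 × 25.30/269.15 = 40040 kJ = 37960 Btu.

38000 Btu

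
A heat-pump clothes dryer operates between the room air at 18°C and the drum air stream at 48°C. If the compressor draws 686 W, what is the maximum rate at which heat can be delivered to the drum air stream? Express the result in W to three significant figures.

In absolute terms T_C = 291.15 K and T_H = 321.15 K, so ΔT = 30.00 K.
COP_Carnot = T_H/ΔT = 321.15/30.00 = 10.71.
Q̇_max = COP_Carnot × Ẇ = 10.71 × 686.0 W = 7344 W.

7340 W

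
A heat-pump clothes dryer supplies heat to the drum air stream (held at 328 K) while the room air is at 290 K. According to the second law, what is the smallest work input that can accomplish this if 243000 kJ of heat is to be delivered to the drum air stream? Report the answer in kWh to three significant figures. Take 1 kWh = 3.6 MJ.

7.82 kWh

The reservoir spacing is ΔT = 328 − 290 = 38.00 K.
The reversible limit is COP_HP = T_H/ΔT = 8.632, so W_min = Q_H/COP = Q_H·ΔT/T_H.
W_min = 243000 × 38.00/328.00 = 28150 kJ = 7.820 kWh.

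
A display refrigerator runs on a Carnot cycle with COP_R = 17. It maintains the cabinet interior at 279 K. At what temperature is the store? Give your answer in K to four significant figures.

COP_R = T_C/(T_H − T_C) gives T_H − T_C = T_C/COP.
With T_C = 279.00 K, T_H = 279.00 × (1 + 1/17) = 295.41 K.

295.4 K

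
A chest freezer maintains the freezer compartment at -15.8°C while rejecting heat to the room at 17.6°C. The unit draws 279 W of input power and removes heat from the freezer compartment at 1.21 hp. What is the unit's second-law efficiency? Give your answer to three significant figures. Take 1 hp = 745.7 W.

Converting, Q̇_C = 1.210 hp = 902.3 W, so COP_actual = Q̇_C/Ẇ = 902.3/279.0 = 3.234.
In absolute terms T_C = 257.35 K and T_H = 290.75 K, so ΔT = 33.40 K.
COP_Carnot = T_C/ΔT = 257.35/33.40 = 7.705.
η_II = COP_actual/COP_Carnot = 3.234/7.705 = 0.4197.

0.420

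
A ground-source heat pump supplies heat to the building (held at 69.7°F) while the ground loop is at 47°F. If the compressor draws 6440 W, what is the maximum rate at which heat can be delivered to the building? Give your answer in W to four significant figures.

150200 W

In absolute terms T_C = 281.48 K and T_H = 294.09 K, so ΔT = 12.61 K.
COP_Carnot = T_H/ΔT = 294.09/12.61 = 23.32.
Q̇_max = COP_Carnot × Ẇ = 23.32 × 6440 W = 150200 W.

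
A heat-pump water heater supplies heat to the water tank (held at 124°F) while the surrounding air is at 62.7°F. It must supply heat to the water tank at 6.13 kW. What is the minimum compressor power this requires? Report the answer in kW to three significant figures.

0.644 kW

In absolute terms T_C = 290.21 K and T_H = 324.26 K, so ΔT = 34.06 K.
COP_Carnot = T_H/ΔT = 324.26/34.06 = 9.522.
Ẇ_min = Q̇/COP_Carnot = 6.130/9.522 = 0.6438 kW.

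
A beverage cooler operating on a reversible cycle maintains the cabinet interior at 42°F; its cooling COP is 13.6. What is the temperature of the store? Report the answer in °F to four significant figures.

78.89 °F

COP_R = T_C/(T_H − T_C) gives T_H − T_C = T_C/COP.
With T_C = 278.71 K, T_H = 278.71 × (1 + 1/13.6) = 299.20 K.
Converting, 299.20 K = 78.89°F.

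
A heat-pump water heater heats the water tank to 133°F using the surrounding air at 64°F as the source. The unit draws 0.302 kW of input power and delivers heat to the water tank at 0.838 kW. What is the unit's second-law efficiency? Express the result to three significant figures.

0.323

COP_actual = Q̇_H/Ẇ = 0.8380/0.3020 = 2.775.
In absolute terms T_C = 290.93 K and T_H = 329.26 K, so ΔT = 38.33 K.
COP_Carnot = T_H/ΔT = 329.26/38.33 = 8.589.
η_II = COP_actual/COP_Carnot = 2.775/8.589 = 0.3231.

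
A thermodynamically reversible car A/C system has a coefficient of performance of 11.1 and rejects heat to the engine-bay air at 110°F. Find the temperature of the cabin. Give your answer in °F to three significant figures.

For a Carnot refrigerator COP_R = T_C/(T_H − T_C), so T_C = COP·T_H/(1 + COP).
With T_H = 316.48 K, T_C = 11.1 × 316.48/12.10 = 290.33 K.
Converting, 290.33 K = 62.92°F.

62.9 °F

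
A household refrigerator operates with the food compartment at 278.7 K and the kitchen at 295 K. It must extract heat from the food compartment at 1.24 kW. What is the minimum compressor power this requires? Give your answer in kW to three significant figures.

The reservoir spacing is ΔT = 295 − 278.7 = 16.30 K.
COP_Carnot = T_C/ΔT = 278.70/16.30 = 17.10.
Ẇ_min = Q̇/COP_Carnot = 1.240/17.10 = 0.07252 kW.

0.0725 kW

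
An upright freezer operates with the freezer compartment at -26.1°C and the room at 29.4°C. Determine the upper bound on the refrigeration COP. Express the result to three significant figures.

In absolute terms T_C = 247.05 K and T_H = 302.55 K, so ΔT = 55.50 K.
For a reversible cycle, COP_Carnot = T_C/ΔT = 247.05/55.50 = 4.451.

4.45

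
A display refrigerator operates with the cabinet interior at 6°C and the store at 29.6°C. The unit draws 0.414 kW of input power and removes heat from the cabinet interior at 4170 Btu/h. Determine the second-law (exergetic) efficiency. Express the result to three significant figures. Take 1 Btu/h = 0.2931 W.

0.250

Converting, Q̇_C = 4170 Btu/h = 1.222 kW, so COP_actual = Q̇_C/Ẇ = 1.222/0.4140 = 2.952.
In absolute terms T_C = 279.15 K and T_H = 302.75 K, so ΔT = 23.60 K.
COP_Carnot = T_C/ΔT = 279.15/23.60 = 11.83.
η_II = COP_actual/COP_Carnot = 2.952/11.83 = 0.2496.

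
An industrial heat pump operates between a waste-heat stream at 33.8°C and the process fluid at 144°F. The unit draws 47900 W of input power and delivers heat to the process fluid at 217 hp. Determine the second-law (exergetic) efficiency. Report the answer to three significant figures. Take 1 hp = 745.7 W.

Converting, Q̇_H = 217.0 hp = 161800 W, so COP_actual = Q̇_H/Ẇ = 161800/47900 = 3.378.
In absolute terms T_C = 306.95 K and T_H = 335.37 K, so ΔT = 28.42 K.
COP_Carnot = T_H/ΔT = 335.37/28.42 = 11.80.
η_II = COP_actual/COP_Carnot = 3.378/11.80 = 0.2863.

0.286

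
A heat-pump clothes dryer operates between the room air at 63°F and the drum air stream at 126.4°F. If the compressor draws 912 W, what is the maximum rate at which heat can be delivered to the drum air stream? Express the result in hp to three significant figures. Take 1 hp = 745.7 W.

11.3 hp

In absolute terms T_C = 290.37 K and T_H = 325.59 K, so ΔT = 35.22 K.
COP_Carnot = T_H/ΔT = 325.59/35.22 = 9.244.
Q̇_max = COP_Carnot × Ẇ = 9.244 × 912.0 W = 8431 W = 11.31 hp.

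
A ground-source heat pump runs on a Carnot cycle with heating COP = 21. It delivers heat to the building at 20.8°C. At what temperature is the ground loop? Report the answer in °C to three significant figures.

6.80 °C

COP_HP = T_H/(T_H − T_C) gives T_H − T_C = T_H/COP.
With T_H = 293.95 K, T_C = 293.95 × (1 − 1/21) = 279.95 K.
Converting, 279.95 K = 6.80°C.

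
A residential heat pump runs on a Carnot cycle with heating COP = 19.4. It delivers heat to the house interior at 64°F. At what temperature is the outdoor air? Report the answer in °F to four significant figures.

37.01 °F

COP_HP = T_H/(T_H − T_C) gives T_H − T_C = T_H/COP.
With T_H = 290.93 K, T_C = 290.93 × (1 − 1/19.4) = 275.93 K.
Converting, 275.93 K = 37.01°F.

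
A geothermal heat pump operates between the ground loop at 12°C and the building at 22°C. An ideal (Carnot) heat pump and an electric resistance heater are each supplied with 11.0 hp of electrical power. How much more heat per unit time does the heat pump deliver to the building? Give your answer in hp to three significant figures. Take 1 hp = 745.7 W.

314 hp

In absolute terms T_C = 285.15 K and T_H = 295.15 K, so ΔT = 10.00 K.
COP_Carnot = T_H/ΔT = 295.15/10.00 = 29.52.
The heat pump delivers Q̇_H = COP × Ẇ = 324.7 hp; the resistance heater delivers Ẇ = 11.00 hp.
Extra = (COP − 1)·Ẇ = 313.7 hp.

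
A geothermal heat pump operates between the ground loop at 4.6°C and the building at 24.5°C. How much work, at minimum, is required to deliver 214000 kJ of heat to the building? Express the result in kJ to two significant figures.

14000 kJ

In absolute terms T_C = 277.75 K and T_H = 297.65 K, so ΔT = 19.90 K.
The reversible limit is COP_HP = T_H/ΔT = 14.96, so W_min = Q_H/COP = Q_H·ΔT/T_H.
W_min = 214000 × 19.90/297.65 = 14310 kJ.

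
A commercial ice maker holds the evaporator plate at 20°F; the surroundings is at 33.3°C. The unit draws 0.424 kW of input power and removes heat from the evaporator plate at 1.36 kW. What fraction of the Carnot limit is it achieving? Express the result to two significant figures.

COP_actual = Q̇_C/Ẇ = 1.360/0.4240 = 3.208.
In absolute terms T_C = 266.48 K and T_H = 306.45 K, so ΔT = 39.97 K.
COP_Carnot = T_C/ΔT = 266.48/39.97 = 6.668.
η_II = COP_actual/COP_Carnot = 3.208/6.668 = 0.4811.

0.48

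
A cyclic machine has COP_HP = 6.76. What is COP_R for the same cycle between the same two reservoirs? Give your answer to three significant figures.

Since Q_H = Q_C + W for any cycle, COP_R = Q_C/W = Q_H/W − 1.
COP_R = 6.76 − 1 = 5.76.

5.76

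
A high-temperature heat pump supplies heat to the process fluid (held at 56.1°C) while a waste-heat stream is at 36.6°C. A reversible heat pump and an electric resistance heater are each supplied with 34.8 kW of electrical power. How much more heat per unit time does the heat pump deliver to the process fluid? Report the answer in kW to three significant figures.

In absolute terms T_C = 309.75 K and T_H = 329.25 K, so ΔT = 19.50 K.
COP_Carnot = T_H/ΔT = 329.25/19.50 = 16.88.
The heat pump delivers Q̇_H = COP × Ẇ = 587.6 kW; the resistance heater delivers Ẇ = 34.80 kW.
Extra = (COP − 1)·Ẇ = 552.8 kW.

553 kW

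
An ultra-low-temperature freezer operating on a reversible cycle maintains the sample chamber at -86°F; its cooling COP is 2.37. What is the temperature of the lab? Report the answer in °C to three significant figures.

22.0 °C

COP_R = T_C/(T_H − T_C) gives T_H − T_C = T_C/COP.
With T_C = 207.59 K, T_H = 207.59 × (1 + 1/2.37) = 295.19 K.
Converting, 295.19 K = 22.04°C.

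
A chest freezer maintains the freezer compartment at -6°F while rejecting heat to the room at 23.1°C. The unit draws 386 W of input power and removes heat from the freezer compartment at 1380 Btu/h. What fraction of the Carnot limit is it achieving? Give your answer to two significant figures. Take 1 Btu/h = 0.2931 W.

Converting, Q̇_C = 1380 Btu/h = 404.5 W, so COP_actual = Q̇_C/Ẇ = 404.5/386.0 = 1.048.
In absolute terms T_C = 252.04 K and T_H = 296.25 K, so ΔT = 44.21 K.
COP_Carnot = T_C/ΔT = 252.04/44.21 = 5.701.
η_II = COP_actual/COP_Carnot = 1.048/5.701 = 0.1838.

0.18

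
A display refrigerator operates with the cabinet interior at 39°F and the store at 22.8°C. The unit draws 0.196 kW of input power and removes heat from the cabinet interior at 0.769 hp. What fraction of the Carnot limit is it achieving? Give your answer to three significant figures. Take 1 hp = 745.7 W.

0.200

Converting, Q̇_C = 0.7690 hp = 0.5734 kW, so COP_actual = Q̇_C/Ẇ = 0.5734/0.1960 = 2.926.
In absolute terms T_C = 277.04 K and T_H = 295.95 K, so ΔT = 18.91 K.
COP_Carnot = T_C/ΔT = 277.04/18.91 = 14.65.
η_II = COP_actual/COP_Carnot = 2.926/14.65 = 0.1997.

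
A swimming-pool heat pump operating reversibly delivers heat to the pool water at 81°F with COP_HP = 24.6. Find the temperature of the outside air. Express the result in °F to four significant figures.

59.02 °F

COP_HP = T_H/(T_H − T_C) gives T_H − T_C = T_H/COP.
With T_H = 300.37 K, T_C = 300.37 × (1 − 1/24.6) = 288.16 K.
Converting, 288.16 K = 59.02°F.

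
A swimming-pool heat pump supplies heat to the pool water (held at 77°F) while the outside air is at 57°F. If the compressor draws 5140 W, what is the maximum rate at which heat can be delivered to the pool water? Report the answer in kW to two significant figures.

140 kW

In absolute terms T_C = 287.04 K and T_H = 298.15 K, so ΔT = 11.11 K.
COP_Carnot = T_H/ΔT = 298.15/11.11 = 26.83.
Q̇_max = COP_Carnot × Ẇ = 26.83 × 5140 W = 137900 W = 137.9 kW.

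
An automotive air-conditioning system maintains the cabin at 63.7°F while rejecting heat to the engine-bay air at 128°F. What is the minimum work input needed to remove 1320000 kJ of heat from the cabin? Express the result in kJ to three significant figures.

162000 kJ

In absolute terms T_C = 290.76 K and T_H = 326.48 K, so ΔT = 35.72 K.
The reversible limit is COP_R = T_C/ΔT = 8.140, so W_min = Q_C/COP = Q_C·ΔT/T_C.
W_min = 1320000 × 35.72/290.76 = 162200 kJ.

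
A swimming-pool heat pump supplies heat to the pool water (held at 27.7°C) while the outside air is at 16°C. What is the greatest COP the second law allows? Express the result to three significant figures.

25.7

In absolute terms T_C = 289.15 K and T_H = 300.85 K, so ΔT = 11.70 K.
For a reversible cycle, COP_Carnot = T_H/ΔT = 300.85/11.70 = 25.71.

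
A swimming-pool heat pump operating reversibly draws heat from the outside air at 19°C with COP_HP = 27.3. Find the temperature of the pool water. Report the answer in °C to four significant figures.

30.11 °C

COP_HP = T_H/(T_H − T_C) rearranges to T_H = COP·T_C/(COP − 1).
With T_C = 292.15 K, T_H = 27.3 × 292.15/26.30 = 303.26 K.
Converting, 303.26 K = 30.11°C.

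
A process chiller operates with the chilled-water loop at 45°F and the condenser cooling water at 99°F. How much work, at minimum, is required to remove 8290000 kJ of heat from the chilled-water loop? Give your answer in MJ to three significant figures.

887 MJ

In absolute terms T_C = 280.37 K and T_H = 310.37 K, so ΔT = 30.00 K.
The reversible limit is COP_R = T_C/ΔT = 9.346, so W_min = Q_C/COP = Q_C·ΔT/T_C.
W_min = 8290000 × 30.00/280.37 = 887000 kJ = 887.0 MJ.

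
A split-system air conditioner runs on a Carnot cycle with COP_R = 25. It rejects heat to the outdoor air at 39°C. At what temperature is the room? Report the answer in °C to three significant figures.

27.0 °C

For a Carnot refrigerator COP_R = T_C/(T_H − T_C), so T_C = COP·T_H/(1 + COP).
With T_H = 312.15 K, T_C = 25 × 312.15/26.00 = 300.14 K.
Converting, 300.14 K = 26.99°C.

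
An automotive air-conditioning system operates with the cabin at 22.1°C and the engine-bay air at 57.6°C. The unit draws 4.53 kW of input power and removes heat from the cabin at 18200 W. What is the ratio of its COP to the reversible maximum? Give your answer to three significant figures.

Converting, Q̇_C = 18200 W = 18.20 kW, so COP_actual = Q̇_C/Ẇ = 18.20/4.530 = 4.018.
In absolute terms T_C = 295.25 K and T_H = 330.75 K, so ΔT = 35.50 K.
COP_Carnot = T_C/ΔT = 295.25/35.50 = 8.317.
η_II = COP_actual/COP_Carnot = 4.018/8.317 = 0.4831.

0.483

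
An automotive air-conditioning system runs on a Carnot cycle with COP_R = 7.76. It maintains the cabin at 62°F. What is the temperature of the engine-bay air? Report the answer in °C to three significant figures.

COP_R = T_C/(T_H − T_C) gives T_H − T_C = T_C/COP.
With T_C = 289.82 K, T_H = 289.82 × (1 + 1/7.76) = 327.16 K.
Converting, 327.16 K = 54.01°C.

54.0 °C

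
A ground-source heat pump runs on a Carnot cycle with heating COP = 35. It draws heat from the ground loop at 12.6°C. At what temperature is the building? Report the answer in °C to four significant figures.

21.00 °C

COP_HP = T_H/(T_H − T_C) rearranges to T_H = COP·T_C/(COP − 1).
With T_C = 285.75 K, T_H = 35 × 285.75/34.00 = 294.15 K.
Converting, 294.15 K = 21.00°C.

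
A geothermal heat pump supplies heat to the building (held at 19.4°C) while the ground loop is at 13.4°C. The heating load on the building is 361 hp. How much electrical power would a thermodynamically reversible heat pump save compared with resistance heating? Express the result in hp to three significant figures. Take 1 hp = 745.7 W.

In absolute terms T_C = 286.55 K and T_H = 292.55 K, so ΔT = 6.000 K.
COP_Carnot = T_H/ΔT = 292.55/6.000 = 48.76.
Resistance heating needs Ẇ_res = Q̇_H = 361.0 hp; the reversible heat pump needs only Ẇ_hp = Q̇_H/COP = 7.404 hp.
Saving = 361.0 − 7.404 = 353.6 hp.

354 hp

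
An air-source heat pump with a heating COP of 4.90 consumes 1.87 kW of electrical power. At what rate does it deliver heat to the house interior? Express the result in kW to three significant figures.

9.16 kW

Q̇_H = COP_HP × Ẇ = 4.90 × 1.870 = 9.163 kW.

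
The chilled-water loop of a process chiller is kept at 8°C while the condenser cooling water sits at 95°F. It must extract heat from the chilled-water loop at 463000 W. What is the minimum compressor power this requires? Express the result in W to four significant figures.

44460 W

In absolute terms T_C = 281.15 K and T_H = 308.15 K, so ΔT = 27.00 K.
COP_Carnot = T_C/ΔT = 281.15/27.00 = 10.41.
Ẇ_min = Q̇/COP_Carnot = 463000/10.41 = 44460 W.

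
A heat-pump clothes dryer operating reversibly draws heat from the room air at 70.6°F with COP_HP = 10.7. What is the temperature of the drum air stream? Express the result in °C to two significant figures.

52 °C

COP_HP = T_H/(T_H − T_C) rearranges to T_H = COP·T_C/(COP − 1).
With T_C = 294.59 K, T_H = 10.7 × 294.59/9.700 = 324.97 K.
Converting, 324.97 K = 51.82°C.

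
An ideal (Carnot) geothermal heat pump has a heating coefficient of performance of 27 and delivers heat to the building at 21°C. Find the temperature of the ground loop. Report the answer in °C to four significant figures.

10.11 °C

COP_HP = T_H/(T_H − T_C) gives T_H − T_C = T_H/COP.
With T_H = 294.15 K, T_C = 294.15 × (1 − 1/27) = 283.26 K.
Converting, 283.26 K = 10.11°C.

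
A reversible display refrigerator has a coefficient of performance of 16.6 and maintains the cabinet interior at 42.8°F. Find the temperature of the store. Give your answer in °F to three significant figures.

COP_R = T_C/(T_H − T_C) gives T_H − T_C = T_C/COP.
With T_C = 279.15 K, T_H = 279.15 × (1 + 1/16.6) = 295.97 K.
Converting, 295.97 K = 73.07°F.

73.1 °F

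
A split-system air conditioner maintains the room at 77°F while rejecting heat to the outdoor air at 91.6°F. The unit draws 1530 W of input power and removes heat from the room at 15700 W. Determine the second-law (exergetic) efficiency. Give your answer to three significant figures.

COP_actual = Q̇_C/Ẇ = 15700/1530 = 10.26.
In absolute terms T_C = 298.15 K and T_H = 306.26 K, so ΔT = 8.111 K.
COP_Carnot = T_C/ΔT = 298.15/8.111 = 36.76.
η_II = COP_actual/COP_Carnot = 10.26/36.76 = 0.2792.

0.279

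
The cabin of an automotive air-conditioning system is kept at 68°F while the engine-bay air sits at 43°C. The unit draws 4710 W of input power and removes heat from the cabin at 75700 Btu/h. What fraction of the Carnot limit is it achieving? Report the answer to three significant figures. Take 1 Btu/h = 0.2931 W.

0.370

Converting, Q̇_C = 75700 Btu/h = 22190 W, so COP_actual = Q̇_C/Ẇ = 22190/4710 = 4.711.
In absolute terms T_C = 293.15 K and T_H = 316.15 K, so ΔT = 23.00 K.
COP_Carnot = T_C/ΔT = 293.15/23.00 = 12.75.
η_II = COP_actual/COP_Carnot = 4.711/12.75 = 0.3696.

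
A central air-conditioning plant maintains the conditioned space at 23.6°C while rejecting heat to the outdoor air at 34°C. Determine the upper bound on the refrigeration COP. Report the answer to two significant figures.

29

In absolute terms T_C = 296.75 K and T_H = 307.15 K, so ΔT = 10.40 K.
For a reversible cycle, COP_Carnot = T_C/ΔT = 296.75/10.40 = 28.53.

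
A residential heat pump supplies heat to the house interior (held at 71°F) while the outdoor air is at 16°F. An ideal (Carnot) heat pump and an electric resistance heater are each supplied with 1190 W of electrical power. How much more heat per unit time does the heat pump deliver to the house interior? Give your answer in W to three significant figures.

10300 W

In absolute terms T_C = 264.26 K and T_H = 294.82 K, so ΔT = 30.56 K.
COP_Carnot = T_H/ΔT = 294.82/30.56 = 9.649.
The heat pump delivers Q̇_H = COP × Ẇ = 11480 W; the resistance heater delivers Ẇ = 1190 W.
Extra = (COP − 1)·Ẇ = 10290 W.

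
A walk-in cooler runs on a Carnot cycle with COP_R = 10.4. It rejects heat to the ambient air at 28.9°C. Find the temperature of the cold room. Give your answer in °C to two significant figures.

2.4 °C

For a Carnot refrigerator COP_R = T_C/(T_H − T_C), so T_C = COP·T_H/(1 + COP).
With T_H = 302.05 K, T_C = 10.4 × 302.05/11.40 = 275.55 K.
Converting, 275.55 K = 2.40°C.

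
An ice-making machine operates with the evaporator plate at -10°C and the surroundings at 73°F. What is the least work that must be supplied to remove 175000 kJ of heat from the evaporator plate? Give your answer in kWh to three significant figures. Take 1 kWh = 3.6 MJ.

6.05 kWh

In absolute terms T_C = 263.15 K and T_H = 295.93 K, so ΔT = 32.78 K.
The reversible limit is COP_R = T_C/ΔT = 8.028, so W_min = Q_C/COP = Q_C·ΔT/T_C.
W_min = 175000 × 32.78/263.15 = 21800 kJ = 6.055 kWh.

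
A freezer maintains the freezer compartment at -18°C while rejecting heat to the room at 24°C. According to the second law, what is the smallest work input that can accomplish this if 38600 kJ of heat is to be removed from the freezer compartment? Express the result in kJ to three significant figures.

In absolute terms T_C = 255.15 K and T_H = 297.15 K, so ΔT = 42.00 K.
The reversible limit is COP_R = T_C/ΔT = 6.075, so W_min = Q_C/COP = Q_C·ΔT/T_C.
W_min = 38600 × 42.00/255.15 = 6354 kJ.

6350 kJ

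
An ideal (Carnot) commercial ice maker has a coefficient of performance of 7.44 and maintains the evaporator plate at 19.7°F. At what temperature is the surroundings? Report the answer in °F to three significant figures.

COP_R = T_C/(T_H − T_C) gives T_H − T_C = T_C/COP.
With T_C = 266.32 K, T_H = 266.32 × (1 + 1/7.44) = 302.11 K.
Converting, 302.11 K = 84.13°F.

84.1 °F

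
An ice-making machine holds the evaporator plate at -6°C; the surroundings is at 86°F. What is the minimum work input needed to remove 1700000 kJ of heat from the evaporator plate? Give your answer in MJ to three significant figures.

In absolute terms T_C = 267.15 K and T_H = 303.15 K, so ΔT = 36.00 K.
The reversible limit is COP_R = T_C/ΔT = 7.421, so W_min = Q_C/COP = Q_C·ΔT/T_C.
W_min = 1700000 × 36.00/267.15 = 229100 kJ = 229.1 MJ.

229 MJ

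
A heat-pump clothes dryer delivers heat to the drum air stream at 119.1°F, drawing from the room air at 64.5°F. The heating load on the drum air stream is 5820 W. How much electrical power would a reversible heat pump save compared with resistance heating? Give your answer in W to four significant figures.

In absolute terms T_C = 291.21 K and T_H = 321.54 K, so ΔT = 30.33 K.
COP_Carnot = T_H/ΔT = 321.54/30.33 = 10.60.
Resistance heating needs Ẇ_res = Q̇_H = 5820 W; the reversible heat pump needs only Ẇ_hp = Q̇_H/COP = 549.0 W.
Saving = 5820 − 549.0 = 5271 W.

5271 W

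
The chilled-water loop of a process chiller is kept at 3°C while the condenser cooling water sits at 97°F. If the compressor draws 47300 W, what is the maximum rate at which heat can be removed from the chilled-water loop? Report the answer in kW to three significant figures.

394 kW

In absolute terms T_C = 276.15 K and T_H = 309.26 K, so ΔT = 33.11 K.
COP_Carnot = T_C/ΔT = 276.15/33.11 = 8.340.
Q̇_max = COP_Carnot × Ẇ = 8.340 × 47300 W = 394500 W = 394.5 kW.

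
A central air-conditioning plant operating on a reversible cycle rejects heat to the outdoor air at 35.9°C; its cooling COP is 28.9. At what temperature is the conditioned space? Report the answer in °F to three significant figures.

78.0 °F

For a Carnot refrigerator COP_R = T_C/(T_H − T_C), so T_C = COP·T_H/(1 + COP).
With T_H = 309.05 K, T_C = 28.9 × 309.05/29.90 = 298.71 K.
Converting, 298.71 K = 78.01°F.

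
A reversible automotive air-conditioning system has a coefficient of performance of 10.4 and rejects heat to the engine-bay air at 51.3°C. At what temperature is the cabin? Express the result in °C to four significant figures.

For a Carnot refrigerator COP_R = T_C/(T_H − T_C), so T_C = COP·T_H/(1 + COP).
With T_H = 324.45 K, T_C = 10.4 × 324.45/11.40 = 295.99 K.
Converting, 295.99 K = 22.84°C.

22.84 °C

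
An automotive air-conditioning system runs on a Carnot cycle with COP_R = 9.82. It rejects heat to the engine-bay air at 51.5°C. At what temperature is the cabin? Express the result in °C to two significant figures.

21 °C

For a Carnot refrigerator COP_R = T_C/(T_H − T_C), so T_C = COP·T_H/(1 + COP).
With T_H = 324.65 K, T_C = 9.82 × 324.65/10.82 = 294.65 K.
Converting, 294.65 K = 21.50°C.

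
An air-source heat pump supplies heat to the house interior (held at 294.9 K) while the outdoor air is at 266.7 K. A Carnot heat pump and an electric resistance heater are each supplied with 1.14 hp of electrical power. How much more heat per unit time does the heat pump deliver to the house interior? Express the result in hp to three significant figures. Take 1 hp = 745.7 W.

The reservoir spacing is ΔT = 294.9 − 266.7 = 28.20 K.
COP_Carnot = T_H/ΔT = 294.90/28.20 = 10.46.
The heat pump delivers Q̇_H = COP × Ẇ = 11.92 hp; the resistance heater delivers Ẇ = 1.140 hp.
Extra = (COP − 1)·Ẇ = 10.78 hp.

10.8 hp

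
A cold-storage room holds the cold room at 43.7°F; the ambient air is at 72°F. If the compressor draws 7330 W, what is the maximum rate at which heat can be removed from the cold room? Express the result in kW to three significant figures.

130 kW

In absolute terms T_C = 279.65 K and T_H = 295.37 K, so ΔT = 15.72 K.
COP_Carnot = T_C/ΔT = 279.65/15.72 = 17.79.
Q̇_max = COP_Carnot × Ẇ = 17.79 × 7330 W = 130400 W = 130.4 kW.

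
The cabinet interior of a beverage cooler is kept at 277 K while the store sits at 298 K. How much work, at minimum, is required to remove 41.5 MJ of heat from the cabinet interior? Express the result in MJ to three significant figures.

3.15 MJ

The reservoir spacing is ΔT = 298 − 277 = 21.00 K.
The reversible limit is COP_R = T_C/ΔT = 13.19, so W_min = Q_C/COP = Q_C·ΔT/T_C.
W_min = 41.50 × 21.00/277.00 = 3.146 MJ.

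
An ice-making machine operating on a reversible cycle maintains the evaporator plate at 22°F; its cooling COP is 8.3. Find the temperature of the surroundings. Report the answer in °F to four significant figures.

COP_R = T_C/(T_H − T_C) gives T_H − T_C = T_C/COP.
With T_C = 267.59 K, T_H = 267.59 × (1 + 1/8.3) = 299.83 K.
Converting, 299.83 K = 80.03°F.

80.03 °F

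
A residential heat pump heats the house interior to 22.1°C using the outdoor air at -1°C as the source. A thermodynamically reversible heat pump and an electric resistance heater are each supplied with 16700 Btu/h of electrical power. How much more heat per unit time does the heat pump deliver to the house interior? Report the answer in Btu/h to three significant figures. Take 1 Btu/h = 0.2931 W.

In absolute terms T_C = 272.15 K and T_H = 295.25 K, so ΔT = 23.10 K.
COP_Carnot = T_H/ΔT = 295.25/23.10 = 12.78.
The heat pump delivers Q̇_H = COP × Ẇ = 213400 Btu/h; the resistance heater delivers Ẇ = 16700 Btu/h.
Extra = (COP − 1)·Ẇ = 196700 Btu/h.

197000 Btu/h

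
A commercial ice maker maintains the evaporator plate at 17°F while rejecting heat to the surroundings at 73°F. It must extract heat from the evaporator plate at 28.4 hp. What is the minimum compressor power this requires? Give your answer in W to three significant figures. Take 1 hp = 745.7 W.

2490 W

In absolute terms T_C = 264.82 K and T_H = 295.93 K, so ΔT = 31.11 K.
COP_Carnot = T_C/ΔT = 264.82/31.11 = 8.512.
Ẇ_min = Q̇/COP_Carnot = 28.40/8.512 = 3.336 hp = 2488 W.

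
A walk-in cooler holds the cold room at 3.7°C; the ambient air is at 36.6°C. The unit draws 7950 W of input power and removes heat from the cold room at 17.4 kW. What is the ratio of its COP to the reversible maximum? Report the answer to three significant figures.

Converting, Q̇_C = 17.40 kW = 17400 W, so COP_actual = Q̇_C/Ẇ = 17400/7950 = 2.189.
In absolute terms T_C = 276.85 K and T_H = 309.75 K, so ΔT = 32.90 K.
COP_Carnot = T_C/ΔT = 276.85/32.90 = 8.415.
η_II = COP_actual/COP_Carnot = 2.189/8.415 = 0.2601.

0.260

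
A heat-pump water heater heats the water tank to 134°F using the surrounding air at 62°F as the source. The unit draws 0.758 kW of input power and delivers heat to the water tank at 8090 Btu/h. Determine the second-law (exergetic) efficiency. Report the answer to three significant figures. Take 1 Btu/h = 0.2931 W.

Converting, Q̇_H = 8090 Btu/h = 2.371 kW, so COP_actual = Q̇_H/Ẇ = 2.371/0.7580 = 3.128.
In absolute terms T_C = 289.82 K and T_H = 329.82 K, so ΔT = 40.00 K.
COP_Carnot = T_H/ΔT = 329.82/40.00 = 8.245.
η_II = COP_actual/COP_Carnot = 3.128/8.245 = 0.3794.

0.379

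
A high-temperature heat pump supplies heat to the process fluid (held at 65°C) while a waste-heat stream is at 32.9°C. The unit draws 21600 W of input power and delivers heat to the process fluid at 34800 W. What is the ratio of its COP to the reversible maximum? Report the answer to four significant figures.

0.1529

COP_actual = Q̇_H/Ẇ = 34800/21600 = 1.611.
In absolute terms T_C = 306.05 K and T_H = 338.15 K, so ΔT = 32.10 K.
COP_Carnot = T_H/ΔT = 338.15/32.10 = 10.53.
η_II = COP_actual/COP_Carnot = 1.611/10.53 = 0.1529.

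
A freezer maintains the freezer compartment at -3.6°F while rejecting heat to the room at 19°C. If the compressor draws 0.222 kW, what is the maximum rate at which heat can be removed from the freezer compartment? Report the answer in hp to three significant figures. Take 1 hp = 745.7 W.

1.95 hp

In absolute terms T_C = 253.37 K and T_H = 292.15 K, so ΔT = 38.78 K.
COP_Carnot = T_C/ΔT = 253.37/38.78 = 6.534.
Q̇_max = COP_Carnot × Ẇ = 6.534 × 0.2220 kW = 1.451 kW = 1.945 hp.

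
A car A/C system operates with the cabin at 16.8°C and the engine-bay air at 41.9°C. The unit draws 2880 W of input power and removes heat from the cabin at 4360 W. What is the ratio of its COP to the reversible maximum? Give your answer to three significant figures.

0.131

COP_actual = Q̇_C/Ẇ = 4360/2880 = 1.514.
In absolute terms T_C = 289.95 K and T_H = 315.05 K, so ΔT = 25.10 K.
COP_Carnot = T_C/ΔT = 289.95/25.10 = 11.55.
η_II = COP_actual/COP_Carnot = 1.514/11.55 = 0.1311.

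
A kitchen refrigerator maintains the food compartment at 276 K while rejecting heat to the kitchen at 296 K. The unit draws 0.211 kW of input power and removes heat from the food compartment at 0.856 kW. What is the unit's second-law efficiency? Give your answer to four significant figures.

COP_actual = Q̇_C/Ẇ = 0.8560/0.2110 = 4.057.
The reservoir spacing is ΔT = 296 − 276 = 20.00 K.
COP_Carnot = T_C/ΔT = 276.00/20.00 = 13.80.
η_II = COP_actual/COP_Carnot = 4.057/13.80 = 0.2940.

0.2940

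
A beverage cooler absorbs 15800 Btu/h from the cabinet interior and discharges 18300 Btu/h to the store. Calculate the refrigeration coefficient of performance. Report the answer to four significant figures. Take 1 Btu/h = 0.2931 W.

6.320

The first law gives Q̇_H = Q̇_C + Ẇ, so the three rates are Q̇_C = 15800, Q̇_H = 18300, Ẇ = 2500 Btu/h.
COP_R = Q̇_C/Ẇ = 15800/2500 = 6.320.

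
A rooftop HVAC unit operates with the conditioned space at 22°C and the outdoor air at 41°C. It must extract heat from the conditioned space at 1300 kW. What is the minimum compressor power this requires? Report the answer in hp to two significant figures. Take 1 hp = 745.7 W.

110 hp

In absolute terms T_C = 295.15 K and T_H = 314.15 K, so ΔT = 19.00 K.
COP_Carnot = T_C/ΔT = 295.15/19.00 = 15.53.
Ẇ_min = Q̇/COP_Carnot = 1300/15.53 = 83.69 kW = 112.2 hp.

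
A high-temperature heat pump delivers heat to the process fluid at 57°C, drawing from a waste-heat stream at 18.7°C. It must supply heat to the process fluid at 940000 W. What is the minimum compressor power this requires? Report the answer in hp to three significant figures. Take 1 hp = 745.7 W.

146 hp

In absolute terms T_C = 291.85 K and T_H = 330.15 K, so ΔT = 38.30 K.
COP_Carnot = T_H/ΔT = 330.15/38.30 = 8.620.
Ẇ_min = Q̇/COP_Carnot = 940000/8.620 = 109000 W = 146.2 hp.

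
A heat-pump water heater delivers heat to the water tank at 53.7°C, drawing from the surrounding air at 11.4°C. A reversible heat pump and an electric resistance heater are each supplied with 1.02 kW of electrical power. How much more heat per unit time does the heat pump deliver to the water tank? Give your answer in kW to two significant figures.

6.9 kW

In absolute terms T_C = 284.55 K and T_H = 326.85 K, so ΔT = 42.30 K.
COP_Carnot = T_H/ΔT = 326.85/42.30 = 7.727.
The heat pump delivers Q̇_H = COP × Ẇ = 7.881 kW; the resistance heater delivers Ẇ = 1.020 kW.
Extra = (COP − 1)·Ẇ = 6.861 kW.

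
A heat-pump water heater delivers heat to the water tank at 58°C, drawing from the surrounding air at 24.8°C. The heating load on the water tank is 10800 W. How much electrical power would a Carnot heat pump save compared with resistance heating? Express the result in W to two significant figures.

In absolute terms T_C = 297.95 K and T_H = 331.15 K, so ΔT = 33.20 K.
COP_Carnot = T_H/ΔT = 331.15/33.20 = 9.974.
Resistance heating needs Ẇ_res = Q̇_H = 10800 W; the reversible heat pump needs only Ẇ_hp = Q̇_H/COP = 1083 W.
Saving = 10800 − 1083 = 9717 W.

9700 W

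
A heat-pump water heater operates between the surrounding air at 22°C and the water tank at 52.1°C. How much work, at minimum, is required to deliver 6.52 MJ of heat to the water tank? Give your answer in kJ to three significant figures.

In absolute terms T_C = 295.15 K and T_H = 325.25 K, so ΔT = 30.10 K.
The reversible limit is COP_HP = T_H/ΔT = 10.81, so W_min = Q_H/COP = Q_H·ΔT/T_H.
W_min = 6.520 × 30.10/325.25 = 0.6034 MJ = 603.4 kJ.

603 kJ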